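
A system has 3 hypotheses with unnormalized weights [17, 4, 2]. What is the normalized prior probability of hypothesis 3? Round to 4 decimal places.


The normalized prior is the weight divided by the total.
Total weight = 23
P(H3) = 2 / 23 = 0.087

0.087


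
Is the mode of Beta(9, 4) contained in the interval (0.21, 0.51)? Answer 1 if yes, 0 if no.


Mode = (a-1)/(a+b-2) = 8/11 = 0.7273
Interval: (0.21, 0.51)
Contains mode? 0

0


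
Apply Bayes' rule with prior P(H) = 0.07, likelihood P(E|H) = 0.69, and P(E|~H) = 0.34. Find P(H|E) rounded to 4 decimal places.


Step 1: Compute marginal P(E) = P(E|H)P(H) + P(E|~H)P(~H)
= 0.69*0.07 + 0.34*0.93 = 0.3645
Step 2: P(H|E) = P(E|H)P(H)/P(E) = 0.0483/0.3645
= 0.1325

0.1325


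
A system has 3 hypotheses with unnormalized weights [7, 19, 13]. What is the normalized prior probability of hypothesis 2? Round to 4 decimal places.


The normalized prior is the weight divided by the total.
Total weight = 39
P(H2) = 19 / 39 = 0.4872

0.4872


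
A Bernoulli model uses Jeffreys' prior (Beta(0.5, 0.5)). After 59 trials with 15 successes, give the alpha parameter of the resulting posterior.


Posterior = Beta(prior_alpha + successes, prior_beta + failures)
= Beta(0.5 + 15, 0.5 + 44)
Posterior alpha = 0.5 + k = 0.5 + 15 = 15.5

15.5


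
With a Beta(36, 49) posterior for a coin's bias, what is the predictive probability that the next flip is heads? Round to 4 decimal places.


The predictive probability equals the posterior mean.
P(next = heads) = alpha / (alpha + beta)
= 36 / 85 = 0.4235

0.4235


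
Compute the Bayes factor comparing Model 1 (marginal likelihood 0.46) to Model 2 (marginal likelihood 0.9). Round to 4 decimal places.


BF12 = marginal likelihood of M1 / marginal likelihood of M2
= 0.46/0.9
= 0.5111

0.5111


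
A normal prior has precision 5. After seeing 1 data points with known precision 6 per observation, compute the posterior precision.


In the conjugate normal model, precisions add:
tau_posterior = tau_prior + n * tau_data
= 5 + 1*6 = 11

11


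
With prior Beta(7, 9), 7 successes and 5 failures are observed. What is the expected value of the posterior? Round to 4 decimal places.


Posterior = Beta(14, 14)
E[theta] = alpha/(alpha+beta)
= 14/28 = 0.5

0.5


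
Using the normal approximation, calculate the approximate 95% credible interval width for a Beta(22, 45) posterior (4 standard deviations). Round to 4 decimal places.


Var(Beta) = 22*45/(67^2 * 68) = 0.0032
SD = 0.0569
Width ~ 4*SD = 0.2278

0.2278


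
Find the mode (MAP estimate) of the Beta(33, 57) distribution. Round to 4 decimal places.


For Beta(a,b) with a,b > 1:
Mode = (a-1)/(a+b-2) = (33-1)/(90-2)
= 32/88 = 0.3636

0.3636


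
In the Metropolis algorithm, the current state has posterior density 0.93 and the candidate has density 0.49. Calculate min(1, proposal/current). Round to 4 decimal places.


Ratio = 0.49/0.93 = 0.5269
Acceptance probability = min(1, 0.5269)
= 0.5269

0.5269


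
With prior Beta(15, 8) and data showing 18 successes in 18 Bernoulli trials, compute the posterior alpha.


Conjugate update: alpha_posterior = alpha_prior + k
= 15 + 18 = 33

33


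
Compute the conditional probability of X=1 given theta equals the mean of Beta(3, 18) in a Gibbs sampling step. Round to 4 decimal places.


Mean of Beta(3, 18) = 0.1429
P(X=1 | theta=0.1429) = 0.1429

0.1429


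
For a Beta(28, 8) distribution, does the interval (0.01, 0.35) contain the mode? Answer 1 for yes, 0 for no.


Mode of Beta(a,b) = (a-1)/(a+b-2)
= (28-1)/(28+8-2) = 0.7941
Check: 0.01 <= 0.7941 <= 0.35?
Result: 0

0


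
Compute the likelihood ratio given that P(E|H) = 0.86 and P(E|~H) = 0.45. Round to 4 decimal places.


LR = P(E|H) / P(E|~H)
= 0.86 / 0.45 = 1.9111

1.9111


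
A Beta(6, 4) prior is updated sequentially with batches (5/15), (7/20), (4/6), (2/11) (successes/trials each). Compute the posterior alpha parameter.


Sequential conjugate updating is equivalent to a single batch update.
Total successes across all batches = 18
alpha_posterior = alpha_prior + total_successes = 6 + 18
= 24

24


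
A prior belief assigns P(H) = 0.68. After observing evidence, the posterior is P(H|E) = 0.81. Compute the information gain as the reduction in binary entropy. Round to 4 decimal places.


H(prior) = -0.68*log2(0.68) - 0.32*log2(0.32)
= 0.9044
H(post) = -0.81*log2(0.81) - 0.19*log2(0.19)
= 0.7015
IG = 0.9044 - 0.7015 = 0.2029

0.2029


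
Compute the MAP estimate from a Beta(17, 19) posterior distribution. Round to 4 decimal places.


MAP = mode of Beta distribution
= (alpha - 1)/(alpha + beta - 2)
= (17-1)/(17+19-2)
= 16/34 = 0.4706

0.4706


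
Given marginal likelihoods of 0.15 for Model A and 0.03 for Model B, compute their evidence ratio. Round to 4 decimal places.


Ratio = ML(A) / ML(B) = 0.15/0.03
= 5.0

5.0


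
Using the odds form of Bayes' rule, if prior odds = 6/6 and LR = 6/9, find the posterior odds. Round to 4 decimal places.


Bayes' rule in odds form: posterior odds = prior odds * LR
= (6 * 6) / (6 * 9)
= 36/54 = 0.6667

0.6667


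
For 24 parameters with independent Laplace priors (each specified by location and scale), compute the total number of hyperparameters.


A Laplace prior has 2 hyperparameters per parameter.
Total = 24 * 2 = 48

48


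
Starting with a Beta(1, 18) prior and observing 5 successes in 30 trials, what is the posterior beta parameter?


Posterior beta = prior beta + failures
Failures = 30 - 5 = 25
beta_post = 18 + 25 = 43

43


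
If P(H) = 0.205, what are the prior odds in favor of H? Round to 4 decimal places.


Prior odds = P(H) / (1 - P(H))
= 0.205 / 0.795
= 0.2579

0.2579


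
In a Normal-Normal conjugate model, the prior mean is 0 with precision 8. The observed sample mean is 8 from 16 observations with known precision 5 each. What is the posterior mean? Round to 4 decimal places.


Posterior precision = tau0 + n*tau = 8 + 16*5 = 88
Posterior mean = (tau0*mu0 + n*tau*xbar) / posterior_precision
= (8*0 + 16*5*8) / 88
= 640 / 88 = 7.2727

7.2727


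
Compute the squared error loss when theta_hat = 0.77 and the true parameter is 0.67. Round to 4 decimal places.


L = (theta_hat - theta_true)^2
= (0.77 - 0.67)^2
= 0.1^2 = 0.01

0.01


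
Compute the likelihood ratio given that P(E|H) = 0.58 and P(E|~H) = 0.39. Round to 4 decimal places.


LR = P(E|H) / P(E|~H)
= 0.58 / 0.39 = 1.4872

1.4872


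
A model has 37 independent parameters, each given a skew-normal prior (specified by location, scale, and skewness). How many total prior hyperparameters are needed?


Each skew-normal prior needs 3 hyperparameters (location, scale, and skewness).
Total = 3 * 37 = 111

111


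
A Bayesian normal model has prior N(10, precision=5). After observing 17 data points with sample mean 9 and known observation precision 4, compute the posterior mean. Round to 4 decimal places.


Posterior mean = (prior_precision * prior_mean + n * data_precision * data_mean) / (prior_precision + n * data_precision)
Numerator = 5*10 + 17*4*9 = 662
Denominator = 5 + 17*4 = 73
Posterior mean = 9.0685

9.0685


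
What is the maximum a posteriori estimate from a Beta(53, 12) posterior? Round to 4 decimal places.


The MAP estimate equals the mode of the distribution.
Mode of Beta(a,b) = (a-1)/(a+b-2)
= 52/63
= 0.8254

0.8254


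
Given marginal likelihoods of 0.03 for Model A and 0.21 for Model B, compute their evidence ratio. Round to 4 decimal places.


Ratio = ML(A) / ML(B) = 0.03/0.21
= 0.1429

0.1429


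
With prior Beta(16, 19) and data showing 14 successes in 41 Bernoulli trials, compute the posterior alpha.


Conjugate update: alpha_posterior = alpha_prior + k
= 16 + 14 = 30

30


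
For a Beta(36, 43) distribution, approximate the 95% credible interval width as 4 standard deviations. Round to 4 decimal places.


Variance of Beta(a,b) = ab / ((a+b)^2 * (a+b+1))
= 36*43 / ((79)^2 * 80)
= 0.0031
SD = sqrt(0.0031) = 0.0557
Width = 4 * SD = 0.2227

0.2227


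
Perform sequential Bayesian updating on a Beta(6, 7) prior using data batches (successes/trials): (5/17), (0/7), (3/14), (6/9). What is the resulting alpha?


Accumulate successes: 14
Posterior alpha = prior alpha + sum of successes
= 6 + 14 = 20

20


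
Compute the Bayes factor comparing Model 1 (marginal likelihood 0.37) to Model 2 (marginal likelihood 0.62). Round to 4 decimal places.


BF12 = marginal likelihood of M1 / marginal likelihood of M2
= 0.37/0.62
= 0.5968

0.5968


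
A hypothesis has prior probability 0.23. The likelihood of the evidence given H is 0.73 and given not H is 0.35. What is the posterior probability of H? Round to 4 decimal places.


Using Bayes' theorem:
P(E) = 0.23 * 0.73 + 0.77 * 0.35
P(E) = 0.4374
P(H|E) = (0.23 * 0.73) / 0.4374 = 0.3839

0.3839


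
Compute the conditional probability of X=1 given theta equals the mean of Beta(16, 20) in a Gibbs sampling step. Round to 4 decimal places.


Mean of Beta(16, 20) = 0.4444
P(X=1 | theta=0.4444) = 0.4444

0.4444


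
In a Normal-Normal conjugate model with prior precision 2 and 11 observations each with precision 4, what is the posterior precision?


Posterior precision = prior precision + n * observation precision
= 2 + 11 * 4
= 2 + 44 = 46

46


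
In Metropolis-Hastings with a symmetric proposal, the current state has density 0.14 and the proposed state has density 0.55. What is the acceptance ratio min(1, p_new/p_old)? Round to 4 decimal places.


Ratio = p_new / p_old = 0.55 / 0.14 = 3.9286
Acceptance = min(1, 3.9286) = 1.0

1.0


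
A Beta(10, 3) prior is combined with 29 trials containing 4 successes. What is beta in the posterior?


In conjugate updating:
beta_posterior = beta_prior + (n - k)
= 3 + (29 - 4)
= 3 + 25 = 28

28


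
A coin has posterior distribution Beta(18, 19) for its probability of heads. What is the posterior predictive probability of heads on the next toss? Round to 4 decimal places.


Posterior predictive = E[theta] = alpha/(alpha+beta)
= 18/37
= 0.4865

0.4865


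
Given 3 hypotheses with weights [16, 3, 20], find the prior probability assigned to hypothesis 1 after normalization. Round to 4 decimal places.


To normalize, divide each weight by the sum of all weights.
Sum = 39
Prior(H1) = 16/39 = 0.4103

0.4103


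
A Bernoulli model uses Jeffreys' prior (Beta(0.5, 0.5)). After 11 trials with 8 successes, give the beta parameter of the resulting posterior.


Posterior = Beta(prior_alpha + successes, prior_beta + failures)
= Beta(0.5 + 8, 0.5 + 3)
Posterior beta = 0.5 + (n - k) = 0.5 + 3 = 3.5

3.5


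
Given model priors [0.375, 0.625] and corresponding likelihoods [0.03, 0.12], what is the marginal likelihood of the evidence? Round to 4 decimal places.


P(E) = sum_i P(M_i) P(E|M_i)
= 0.0112 + 0.075
= 0.0862

0.0862


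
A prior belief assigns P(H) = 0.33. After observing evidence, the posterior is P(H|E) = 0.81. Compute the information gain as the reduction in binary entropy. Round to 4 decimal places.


H(prior) = -0.33*log2(0.33) - 0.67*log2(0.67)
= 0.9149
H(post) = -0.81*log2(0.81) - 0.19*log2(0.19)
= 0.7015
IG = 0.9149 - 0.7015 = 0.2135

0.2135


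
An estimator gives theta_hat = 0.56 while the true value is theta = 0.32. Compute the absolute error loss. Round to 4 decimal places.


The absolute error loss is |theta_hat - theta|
= |0.56 - 0.32|
= 0.24

0.24


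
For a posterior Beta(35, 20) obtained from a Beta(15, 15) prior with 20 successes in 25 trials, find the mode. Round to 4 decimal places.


Mode = (alpha - 1) / (alpha + beta - 2)
= 34 / 53
= 0.6415

0.6415


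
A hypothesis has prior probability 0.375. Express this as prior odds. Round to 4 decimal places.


Odds = P(H) / P(not H) = 0.375 / 0.625
= 0.6

0.6


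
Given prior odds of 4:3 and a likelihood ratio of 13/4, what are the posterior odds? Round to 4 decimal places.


Posterior odds = prior odds * LR
Prior odds = 4/3 = 1.3333
LR = 13/4 = 3.25
Posterior odds = 1.3333 * 3.25 = 4.3333

4.3333


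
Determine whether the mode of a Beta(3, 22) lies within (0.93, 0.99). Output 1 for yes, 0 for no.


First find the mode: (a-1)/(a+b-2) = 0.087
Is 0.087 in (0.93, 0.99)? 0

0


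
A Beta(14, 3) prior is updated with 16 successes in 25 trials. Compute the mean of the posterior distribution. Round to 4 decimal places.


After update: Beta(30, 12)
Mean = 30 / (30 + 12) = 30 / 42
= 0.7143

0.7143


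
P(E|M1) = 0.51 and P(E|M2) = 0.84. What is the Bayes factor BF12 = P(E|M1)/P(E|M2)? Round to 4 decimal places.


Bayes factor BF12 = P(E|M1) / P(E|M2)
= 0.51 / 0.84
= 0.6071

0.6071


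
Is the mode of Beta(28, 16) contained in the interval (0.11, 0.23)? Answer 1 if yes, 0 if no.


Mode = (a-1)/(a+b-2) = 27/42 = 0.6429
Interval: (0.11, 0.23)
Contains mode? 0

0


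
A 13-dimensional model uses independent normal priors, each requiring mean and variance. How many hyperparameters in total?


Per parameter: 2 (mean and variance).
Total = 13 * 2 = 26

26


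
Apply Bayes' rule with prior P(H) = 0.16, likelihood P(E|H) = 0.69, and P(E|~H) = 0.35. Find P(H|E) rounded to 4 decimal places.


Step 1: Compute marginal P(E) = P(E|H)P(H) + P(E|~H)P(~H)
= 0.69*0.16 + 0.35*0.84 = 0.4044
Step 2: P(H|E) = P(E|H)P(H)/P(E) = 0.1104/0.4044
= 0.273

0.273


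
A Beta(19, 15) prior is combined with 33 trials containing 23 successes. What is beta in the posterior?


In conjugate updating:
beta_posterior = beta_prior + (n - k)
= 15 + (33 - 23)
= 15 + 10 = 25

25


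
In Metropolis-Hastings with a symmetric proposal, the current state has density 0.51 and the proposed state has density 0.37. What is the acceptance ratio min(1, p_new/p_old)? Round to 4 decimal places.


Ratio = p_new / p_old = 0.37 / 0.51 = 0.7255
Acceptance = min(1, 0.7255) = 0.7255

0.7255


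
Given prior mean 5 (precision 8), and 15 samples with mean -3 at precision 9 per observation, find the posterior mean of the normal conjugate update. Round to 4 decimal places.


The posterior mean is a precision-weighted average of prior and data.
Post. prec. = 8 + 135 = 143
Post. mean = (40 + -405)/143 = -365/143 = -2.5524

-2.5524


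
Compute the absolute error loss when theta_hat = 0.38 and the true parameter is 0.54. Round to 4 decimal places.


L = |theta_hat - theta_true|
= |0.38 - 0.54| = 0.16

0.16


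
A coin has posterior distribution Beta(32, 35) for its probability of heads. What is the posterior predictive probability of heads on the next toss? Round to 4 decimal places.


Posterior predictive = E[theta] = alpha/(alpha+beta)
= 32/67
= 0.4776

0.4776


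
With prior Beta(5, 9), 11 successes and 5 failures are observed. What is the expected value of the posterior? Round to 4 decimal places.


Posterior = Beta(16, 14)
E[theta] = alpha/(alpha+beta)
= 16/30 = 0.5333

0.5333


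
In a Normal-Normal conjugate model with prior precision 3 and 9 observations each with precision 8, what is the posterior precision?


Posterior precision = prior precision + n * observation precision
= 3 + 9 * 8
= 3 + 72 = 75

75


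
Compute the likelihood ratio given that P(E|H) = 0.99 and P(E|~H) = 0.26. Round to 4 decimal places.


LR = P(E|H) / P(E|~H)
= 0.99 / 0.26 = 3.8077

3.8077


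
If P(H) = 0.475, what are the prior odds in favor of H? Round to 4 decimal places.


Prior odds = P(H) / (1 - P(H))
= 0.475 / 0.525
= 0.9048

0.9048


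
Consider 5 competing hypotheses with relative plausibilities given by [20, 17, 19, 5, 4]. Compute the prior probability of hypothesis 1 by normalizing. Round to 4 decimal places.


Sum of weights = 20 + 17 + 19 + 5 + 4 = 65
Normalized prior for H1 = 20 / 65
= 0.3077

0.3077


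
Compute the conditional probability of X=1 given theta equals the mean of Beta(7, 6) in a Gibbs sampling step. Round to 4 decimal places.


Mean of Beta(7, 6) = 0.5385
P(X=1 | theta=0.5385) = 0.5385

0.5385


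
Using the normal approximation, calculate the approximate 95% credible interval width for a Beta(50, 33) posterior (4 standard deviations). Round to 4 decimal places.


Var(Beta) = 50*33/(83^2 * 84) = 0.0029
SD = 0.0534
Width ~ 4*SD = 0.2136

0.2136


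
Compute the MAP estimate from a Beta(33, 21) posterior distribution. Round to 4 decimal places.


MAP = mode of Beta distribution
= (alpha - 1)/(alpha + beta - 2)
= (33-1)/(33+21-2)
= 32/52 = 0.6154

0.6154


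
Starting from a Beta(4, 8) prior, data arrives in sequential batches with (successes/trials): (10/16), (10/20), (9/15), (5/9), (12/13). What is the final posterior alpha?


In sequential Bayesian updating, we sum all successes.
Total successes = 46
Final alpha = 4 + 46 = 50

50


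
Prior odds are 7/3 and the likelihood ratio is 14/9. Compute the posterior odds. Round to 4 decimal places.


Posterior odds = prior odds * likelihood ratio
= (7/3) * (14/9)
= 98 / 27
= 3.6296

3.6296


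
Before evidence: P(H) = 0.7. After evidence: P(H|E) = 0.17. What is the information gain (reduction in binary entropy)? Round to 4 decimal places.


Prior entropy = 0.8813
Posterior entropy = 0.6577
Information gain = 0.8813 - 0.6577 = 0.2236

0.2236


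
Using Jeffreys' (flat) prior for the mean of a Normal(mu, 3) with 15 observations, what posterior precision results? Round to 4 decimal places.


Flat prior means prior precision is 0.
Posterior precision = n / sigma^2 = 15/3 = 5.0

5.0


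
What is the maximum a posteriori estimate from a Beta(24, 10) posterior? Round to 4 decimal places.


The MAP estimate equals the mode of the distribution.
Mode of Beta(a,b) = (a-1)/(a+b-2)
= 23/32
= 0.7188

0.7188


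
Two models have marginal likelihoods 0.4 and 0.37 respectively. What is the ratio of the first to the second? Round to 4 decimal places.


Evidence ratio = 0.4 / 0.37
= 1.0811

1.0811


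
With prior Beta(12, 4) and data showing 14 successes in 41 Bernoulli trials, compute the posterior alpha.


Conjugate update: alpha_posterior = alpha_prior + k
= 12 + 14 = 26

26


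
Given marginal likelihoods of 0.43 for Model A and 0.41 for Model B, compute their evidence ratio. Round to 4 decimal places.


Ratio = ML(A) / ML(B) = 0.43/0.41
= 1.0488

1.0488


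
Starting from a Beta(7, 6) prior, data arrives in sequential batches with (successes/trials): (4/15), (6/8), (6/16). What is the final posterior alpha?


In sequential Bayesian updating, we sum all successes.
Total successes = 16
Final alpha = 7 + 16 = 23

23


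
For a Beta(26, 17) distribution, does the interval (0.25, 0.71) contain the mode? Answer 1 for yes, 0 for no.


Mode of Beta(a,b) = (a-1)/(a+b-2)
= (26-1)/(26+17-2) = 0.6098
Check: 0.25 <= 0.6098 <= 0.71?
Result: 1

1


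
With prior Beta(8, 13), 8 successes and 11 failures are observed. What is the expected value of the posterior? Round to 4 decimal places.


Posterior = Beta(16, 24)
E[theta] = alpha/(alpha+beta)
= 16/40 = 0.4

0.4


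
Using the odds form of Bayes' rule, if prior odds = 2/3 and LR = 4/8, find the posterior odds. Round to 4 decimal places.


Bayes' rule in odds form: posterior odds = prior odds * LR
= (2 * 4) / (3 * 8)
= 8/24 = 0.3333

0.3333


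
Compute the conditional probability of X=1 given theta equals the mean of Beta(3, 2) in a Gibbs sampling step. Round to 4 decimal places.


Mean of Beta(3, 2) = 0.6
P(X=1 | theta=0.6) = 0.6

0.6


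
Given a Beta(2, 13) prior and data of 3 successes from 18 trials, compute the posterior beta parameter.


Number of failures = 18 - 3 = 15
Posterior beta = 13 + 15 = 28

28


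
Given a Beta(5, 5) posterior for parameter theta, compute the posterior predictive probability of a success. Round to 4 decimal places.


For a Beta-Bernoulli model, the predictive probability is the mean:
P(success) = 5/(5+5) = 5/10 = 0.5

0.5


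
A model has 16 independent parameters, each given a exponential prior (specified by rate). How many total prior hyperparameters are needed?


Each exponential prior needs 1 hyperparameter (rate).
Total = 1 * 16 = 16

16


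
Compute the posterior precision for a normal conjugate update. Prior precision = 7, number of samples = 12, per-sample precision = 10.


tau_post = tau_0 + n * tau
= 7 + 12 * 10 = 127

127


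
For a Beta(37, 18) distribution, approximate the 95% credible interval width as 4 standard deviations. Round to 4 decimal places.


Variance of Beta(a,b) = ab / ((a+b)^2 * (a+b+1))
= 37*18 / ((55)^2 * 56)
= 0.0039
SD = sqrt(0.0039) = 0.0627
Width = 4 * SD = 0.2508

0.2508


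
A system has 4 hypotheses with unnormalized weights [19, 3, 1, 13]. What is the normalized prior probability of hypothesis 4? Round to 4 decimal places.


The normalized prior is the weight divided by the total.
Total weight = 36
P(H4) = 13 / 36 = 0.3611

0.3611


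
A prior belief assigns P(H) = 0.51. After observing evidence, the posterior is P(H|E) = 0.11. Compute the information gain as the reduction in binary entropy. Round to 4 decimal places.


H(prior) = -0.51*log2(0.51) - 0.49*log2(0.49)
= 0.9997
H(post) = -0.11*log2(0.11) - 0.89*log2(0.89)
= 0.4999
IG = 0.9997 - 0.4999 = 0.4998

0.4998


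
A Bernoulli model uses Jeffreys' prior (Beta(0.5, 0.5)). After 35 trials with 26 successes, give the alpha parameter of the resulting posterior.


Posterior = Beta(prior_alpha + successes, prior_beta + failures)
= Beta(0.5 + 26, 0.5 + 9)
Posterior alpha = 0.5 + k = 0.5 + 26 = 26.5

26.5


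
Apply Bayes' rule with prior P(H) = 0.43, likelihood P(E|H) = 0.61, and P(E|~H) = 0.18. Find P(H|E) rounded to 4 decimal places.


Step 1: Compute marginal P(E) = P(E|H)P(H) + P(E|~H)P(~H)
= 0.61*0.43 + 0.18*0.57 = 0.3649
Step 2: P(H|E) = P(E|H)P(H)/P(E) = 0.2623/0.3649
= 0.7188

0.7188


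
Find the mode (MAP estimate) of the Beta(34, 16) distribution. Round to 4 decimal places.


For Beta(a,b) with a,b > 1:
Mode = (a-1)/(a+b-2) = (34-1)/(50-2)
= 33/48 = 0.6875

0.6875


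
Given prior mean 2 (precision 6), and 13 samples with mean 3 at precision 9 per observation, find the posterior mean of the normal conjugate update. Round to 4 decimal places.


The posterior mean is a precision-weighted average of prior and data.
Post. prec. = 6 + 117 = 123
Post. mean = (12 + 351)/123 = 363/123 = 2.9512

2.9512


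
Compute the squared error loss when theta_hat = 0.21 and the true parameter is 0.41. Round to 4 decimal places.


L = (theta_hat - theta_true)^2
= (0.21 - 0.41)^2
= -0.2^2 = 0.04

0.04


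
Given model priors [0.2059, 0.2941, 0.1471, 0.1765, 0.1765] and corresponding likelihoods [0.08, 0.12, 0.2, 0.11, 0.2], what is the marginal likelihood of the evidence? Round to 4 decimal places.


P(E) = sum_i P(M_i) P(E|M_i)
= 0.0165 + 0.0353 + 0.0294 + 0.0194 + 0.0353
= 0.1359

0.1359


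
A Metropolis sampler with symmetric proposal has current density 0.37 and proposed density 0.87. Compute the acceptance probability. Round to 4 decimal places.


For symmetric proposals, acceptance = min(1, pi(x*)/pi(x))
= min(1, 0.87/0.37)
= min(1, 2.3514) = 1.0

1.0


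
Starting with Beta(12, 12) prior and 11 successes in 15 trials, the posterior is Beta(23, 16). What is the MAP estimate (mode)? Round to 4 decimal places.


The mode of Beta(a, b) when a > 1 and b > 1 is (a-1)/(a+b-2)
= (23 - 1) / (23 + 16 - 2)
= 22 / 37
= 0.5946

0.5946


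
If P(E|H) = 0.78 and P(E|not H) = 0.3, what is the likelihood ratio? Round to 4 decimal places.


Likelihood ratio = P(E|H) / P(E|not H)
= 0.78 / 0.3
= 2.6

2.6


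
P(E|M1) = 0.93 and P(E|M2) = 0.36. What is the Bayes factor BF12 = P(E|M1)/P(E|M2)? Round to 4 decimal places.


Bayes factor BF12 = P(E|M1) / P(E|M2)
= 0.93 / 0.36
= 2.5833

2.5833


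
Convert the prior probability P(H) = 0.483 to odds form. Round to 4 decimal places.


P(not H) = 1 - 0.483 = 0.517
Odds = 0.483 / 0.517 = 0.9342

0.9342


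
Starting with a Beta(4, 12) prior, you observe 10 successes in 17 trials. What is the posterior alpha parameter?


For a Beta-Binomial conjugate model:
Posterior alpha = prior alpha + number of successes
= 4 + 10 = 14

14


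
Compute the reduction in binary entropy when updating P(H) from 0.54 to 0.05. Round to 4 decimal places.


H_before = -p*log2(p) - (1-p)*log2(1-p) for p=0.54: 0.9954
H_after for p=0.05: 0.2864
Reduction = 0.9954 - 0.2864 = 0.709

0.709


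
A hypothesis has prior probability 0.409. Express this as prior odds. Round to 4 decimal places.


Odds = P(H) / P(not H) = 0.409 / 0.591
= 0.692

0.692


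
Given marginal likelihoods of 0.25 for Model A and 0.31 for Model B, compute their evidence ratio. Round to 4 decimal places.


Ratio = ML(A) / ML(B) = 0.25/0.31
= 0.8065

0.8065


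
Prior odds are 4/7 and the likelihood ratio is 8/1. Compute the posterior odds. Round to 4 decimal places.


Posterior odds = prior odds * likelihood ratio
= (4/7) * (8/1)
= 32 / 7
= 4.5714

4.5714


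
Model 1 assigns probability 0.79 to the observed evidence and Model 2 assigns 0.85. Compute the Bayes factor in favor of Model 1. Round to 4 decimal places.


BF = P(data|M1) / P(data|M2)
= 0.79 / 0.85 = 0.9294

0.9294


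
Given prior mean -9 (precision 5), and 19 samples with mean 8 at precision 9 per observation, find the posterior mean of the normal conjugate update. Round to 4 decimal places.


The posterior mean is a precision-weighted average of prior and data.
Post. prec. = 5 + 171 = 176
Post. mean = (-45 + 1368)/176 = 1323/176 = 7.517

7.517


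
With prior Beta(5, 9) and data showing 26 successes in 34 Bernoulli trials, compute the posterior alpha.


Conjugate update: alpha_posterior = alpha_prior + k
= 5 + 26 = 31

31


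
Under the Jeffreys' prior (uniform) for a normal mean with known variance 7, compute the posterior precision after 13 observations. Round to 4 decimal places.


Prior precision = 0 (flat prior).
Post. prec. = 0 + n/var = 13/7 = 1.8571

1.8571


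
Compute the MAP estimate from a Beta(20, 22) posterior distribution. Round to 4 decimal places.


MAP = mode of Beta distribution
= (alpha - 1)/(alpha + beta - 2)
= (20-1)/(20+22-2)
= 19/40 = 0.475

0.475


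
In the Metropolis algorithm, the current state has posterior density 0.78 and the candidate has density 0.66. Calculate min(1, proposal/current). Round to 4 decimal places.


Ratio = 0.66/0.78 = 0.8462
Acceptance probability = min(1, 0.8462)
= 0.8462

0.8462


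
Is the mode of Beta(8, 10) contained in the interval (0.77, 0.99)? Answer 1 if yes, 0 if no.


Mode = (a-1)/(a+b-2) = 7/16 = 0.4375
Interval: (0.77, 0.99)
Contains mode? 0

0


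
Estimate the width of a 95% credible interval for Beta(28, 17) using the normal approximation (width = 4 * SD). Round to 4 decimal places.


For Beta(a,b): Var = ab/((a+b)^2(a+b+1))
Var = 0.0051, SD = 0.0715
Approximate 95% CI width = 4 * 0.0715 = 0.2859

0.2859


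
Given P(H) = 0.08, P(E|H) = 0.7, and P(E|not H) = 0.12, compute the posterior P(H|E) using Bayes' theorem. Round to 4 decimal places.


By Bayes' theorem: P(H|E) = P(E|H)*P(H) / P(E)
P(E) = P(E|H)*P(H) + P(E|not H)*P(not H)
P(E) = 0.7*0.08 + 0.12*0.92 = 0.1664
P(H|E) = 0.7*0.08 / 0.1664 = 0.3365

0.3365


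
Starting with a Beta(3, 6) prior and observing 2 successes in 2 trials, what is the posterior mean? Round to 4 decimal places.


Posterior parameters: alpha = 3 + 2 = 5
beta = 6 + 0 = 6
Posterior mean = alpha / (alpha + beta) = 5 / 11
= 0.4545

0.4545


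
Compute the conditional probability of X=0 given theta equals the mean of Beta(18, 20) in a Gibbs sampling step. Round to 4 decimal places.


Mean of Beta(18, 20) = 0.4737
P(X=0 | theta=0.4737) = 0.5263

0.5263


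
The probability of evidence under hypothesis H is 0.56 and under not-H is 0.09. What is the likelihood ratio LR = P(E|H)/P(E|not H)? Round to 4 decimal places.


LR = 0.56 / 0.09
= 6.2222

6.2222


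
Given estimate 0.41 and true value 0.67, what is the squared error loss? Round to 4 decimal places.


Squared error = (estimate - true)^2
Difference = -0.26
Loss = -0.26^2 = 0.0676

0.0676


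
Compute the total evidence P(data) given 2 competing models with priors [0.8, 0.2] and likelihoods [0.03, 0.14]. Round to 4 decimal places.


Marginal likelihood = sum P(model_i) * P(data|model_i)
Model 1: 0.8 * 0.03 = 0.024
Model 2: 0.2 * 0.14 = 0.028
Total = 0.052

0.052


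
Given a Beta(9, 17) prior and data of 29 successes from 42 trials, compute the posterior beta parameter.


Number of failures = 42 - 29 = 13
Posterior beta = 17 + 13 = 30

30


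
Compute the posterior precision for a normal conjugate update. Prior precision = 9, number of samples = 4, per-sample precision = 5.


tau_post = tau_0 + n * tau
= 9 + 4 * 5 = 29

29


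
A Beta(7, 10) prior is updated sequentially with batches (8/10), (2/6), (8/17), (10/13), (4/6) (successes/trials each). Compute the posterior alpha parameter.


Sequential conjugate updating is equivalent to a single batch update.
Total successes across all batches = 32
alpha_posterior = alpha_prior + total_successes = 7 + 32
= 39

39


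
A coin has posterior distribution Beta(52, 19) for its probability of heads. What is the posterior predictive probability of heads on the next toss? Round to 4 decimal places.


Posterior predictive = E[theta] = alpha/(alpha+beta)
= 52/71
= 0.7324

0.7324


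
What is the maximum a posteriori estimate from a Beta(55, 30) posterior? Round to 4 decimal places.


The MAP estimate equals the mode of the distribution.
Mode of Beta(a,b) = (a-1)/(a+b-2)
= 54/83
= 0.6506

0.6506


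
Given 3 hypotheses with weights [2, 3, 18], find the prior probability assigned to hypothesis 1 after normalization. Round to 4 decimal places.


To normalize, divide each weight by the sum of all weights.
Sum = 23
Prior(H1) = 2/23 = 0.087

0.087


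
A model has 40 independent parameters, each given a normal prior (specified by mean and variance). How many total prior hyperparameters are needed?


Each normal prior needs 2 hyperparameters (mean and variance).
Total = 2 * 40 = 80

80


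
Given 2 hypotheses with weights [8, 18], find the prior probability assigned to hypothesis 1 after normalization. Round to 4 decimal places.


To normalize, divide each weight by the sum of all weights.
Sum = 26
Prior(H1) = 8/26 = 0.3077

0.3077


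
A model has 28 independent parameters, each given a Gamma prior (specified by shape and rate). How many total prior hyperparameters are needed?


Each Gamma prior needs 2 hyperparameters (shape and rate).
Total = 2 * 28 = 56

56


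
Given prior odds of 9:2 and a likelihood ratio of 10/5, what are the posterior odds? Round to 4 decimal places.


Posterior odds = prior odds * LR
Prior odds = 9/2 = 4.5
LR = 10/5 = 2.0
Posterior odds = 4.5 * 2.0 = 9.0

9.0


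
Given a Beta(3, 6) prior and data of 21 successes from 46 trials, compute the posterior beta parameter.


Number of failures = 46 - 21 = 25
Posterior beta = 6 + 25 = 31

31


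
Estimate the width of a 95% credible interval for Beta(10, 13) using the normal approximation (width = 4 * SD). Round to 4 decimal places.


For Beta(a,b): Var = ab/((a+b)^2(a+b+1))
Var = 0.0102, SD = 0.1012
Approximate 95% CI width = 4 * 0.1012 = 0.4048

0.4048


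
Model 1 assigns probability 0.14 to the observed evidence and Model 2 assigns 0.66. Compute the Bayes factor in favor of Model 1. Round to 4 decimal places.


BF = P(data|M1) / P(data|M2)
= 0.14 / 0.66 = 0.2121

0.2121


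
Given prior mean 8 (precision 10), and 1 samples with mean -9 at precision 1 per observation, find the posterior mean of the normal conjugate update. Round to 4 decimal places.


The posterior mean is a precision-weighted average of prior and data.
Post. prec. = 10 + 1 = 11
Post. mean = (80 + -9)/11 = 71/11 = 6.4545

6.4545


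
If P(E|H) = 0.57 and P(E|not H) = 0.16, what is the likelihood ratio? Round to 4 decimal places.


Likelihood ratio = P(E|H) / P(E|not H)
= 0.57 / 0.16
= 3.5625

3.5625


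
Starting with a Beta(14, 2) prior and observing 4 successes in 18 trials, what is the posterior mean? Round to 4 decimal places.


Posterior parameters: alpha = 14 + 4 = 18
beta = 2 + 14 = 16
Posterior mean = alpha / (alpha + beta) = 18 / 34
= 0.5294

0.5294


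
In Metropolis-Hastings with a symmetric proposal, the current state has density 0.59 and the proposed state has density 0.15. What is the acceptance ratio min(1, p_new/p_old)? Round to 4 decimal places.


Ratio = p_new / p_old = 0.15 / 0.59 = 0.2542
Acceptance = min(1, 0.2542) = 0.2542

0.2542


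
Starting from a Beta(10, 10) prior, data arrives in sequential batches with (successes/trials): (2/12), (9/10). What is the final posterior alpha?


In sequential Bayesian updating, we sum all successes.
Total successes = 11
Final alpha = 10 + 11 = 21

21


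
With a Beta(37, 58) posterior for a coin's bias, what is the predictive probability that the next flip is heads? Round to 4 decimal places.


The predictive probability equals the posterior mean.
P(next = heads) = alpha / (alpha + beta)
= 37 / 95 = 0.3895

0.3895


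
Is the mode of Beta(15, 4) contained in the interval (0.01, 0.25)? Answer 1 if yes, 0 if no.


Mode = (a-1)/(a+b-2) = 14/17 = 0.8235
Interval: (0.01, 0.25)
Contains mode? 0

0


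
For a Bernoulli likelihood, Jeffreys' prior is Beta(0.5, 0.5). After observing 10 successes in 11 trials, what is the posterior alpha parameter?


Jeffreys' prior for Bernoulli is Beta(0.5, 0.5).
Posterior is Beta(0.5 + k, 0.5 + n - k).
Posterior alpha = 0.5 + k = 0.5 + 10 = 10.5

10.5


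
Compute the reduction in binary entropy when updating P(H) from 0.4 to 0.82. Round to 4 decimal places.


H_before = -p*log2(p) - (1-p)*log2(1-p) for p=0.4: 0.971
H_after for p=0.82: 0.6801
Reduction = 0.971 - 0.6801 = 0.2909

0.2909


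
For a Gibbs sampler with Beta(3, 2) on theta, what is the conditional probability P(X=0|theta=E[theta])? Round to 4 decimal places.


E[theta] = 3/(3+2) = 0.6
P(X=0|theta) = 1 - theta = 0.4

0.4


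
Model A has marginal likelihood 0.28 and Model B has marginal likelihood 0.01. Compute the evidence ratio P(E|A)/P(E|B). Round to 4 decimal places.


Evidence ratio = P(E|A) / P(E|B)
= 0.28 / 0.01
= 28.0

28.0


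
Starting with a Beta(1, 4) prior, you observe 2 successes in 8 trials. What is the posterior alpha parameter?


For a Beta-Binomial conjugate model:
Posterior alpha = prior alpha + number of successes
= 1 + 2 = 3

3


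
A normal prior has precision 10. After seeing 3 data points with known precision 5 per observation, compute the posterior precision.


In the conjugate normal model, precisions add:
tau_posterior = tau_prior + n * tau_data
= 10 + 3*5 = 25

25


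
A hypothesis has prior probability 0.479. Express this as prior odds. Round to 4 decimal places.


Odds = P(H) / P(not H) = 0.479 / 0.521
= 0.9194

0.9194


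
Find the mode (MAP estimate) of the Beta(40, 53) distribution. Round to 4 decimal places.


For Beta(a,b) with a,b > 1:
Mode = (a-1)/(a+b-2) = (40-1)/(93-2)
= 39/91 = 0.4286

0.4286


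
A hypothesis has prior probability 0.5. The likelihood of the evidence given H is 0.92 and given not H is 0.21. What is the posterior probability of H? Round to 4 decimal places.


Using Bayes' theorem:
P(E) = 0.5 * 0.92 + 0.5 * 0.21
P(E) = 0.565
P(H|E) = (0.5 * 0.92) / 0.565 = 0.8142

0.8142


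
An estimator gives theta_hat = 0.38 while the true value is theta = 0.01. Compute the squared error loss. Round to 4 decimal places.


The squared error loss is (theta_hat - theta)^2
= (0.38 - 0.01)^2
= (0.37)^2 = 0.1369

0.1369


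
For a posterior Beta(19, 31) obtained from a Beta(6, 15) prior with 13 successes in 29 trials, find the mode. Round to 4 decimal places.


Mode = (alpha - 1) / (alpha + beta - 2)
= 18 / 48
= 0.375

0.375


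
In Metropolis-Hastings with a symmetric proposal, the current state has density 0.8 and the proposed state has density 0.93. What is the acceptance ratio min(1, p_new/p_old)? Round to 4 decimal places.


Ratio = p_new / p_old = 0.93 / 0.8 = 1.1625
Acceptance = min(1, 1.1625) = 1.0

1.0


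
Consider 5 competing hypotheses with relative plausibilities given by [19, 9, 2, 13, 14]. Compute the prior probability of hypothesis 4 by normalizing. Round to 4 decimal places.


Sum of weights = 19 + 9 + 2 + 13 + 14 = 57
Normalized prior for H4 = 13 / 57
= 0.2281

0.2281


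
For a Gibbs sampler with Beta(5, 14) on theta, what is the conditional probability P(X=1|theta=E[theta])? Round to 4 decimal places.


E[theta] = 5/(5+14) = 0.2632
P(X=1|theta) = theta = 0.2632

0.2632


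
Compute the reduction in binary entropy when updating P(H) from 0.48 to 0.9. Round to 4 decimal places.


H_before = -p*log2(p) - (1-p)*log2(1-p) for p=0.48: 0.9988
H_after for p=0.9: 0.469
Reduction = 0.9988 - 0.469 = 0.5298

0.5298


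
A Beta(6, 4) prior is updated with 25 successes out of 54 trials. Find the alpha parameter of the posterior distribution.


In the Beta-Binomial conjugate update:
alpha_post = alpha_prior + successes
= 6 + 25
= 31

31


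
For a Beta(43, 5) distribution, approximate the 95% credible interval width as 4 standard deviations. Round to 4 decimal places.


Variance of Beta(a,b) = ab / ((a+b)^2 * (a+b+1))
= 43*5 / ((48)^2 * 49)
= 0.0019
SD = sqrt(0.0019) = 0.0436
Width = 4 * SD = 0.1746

0.1746


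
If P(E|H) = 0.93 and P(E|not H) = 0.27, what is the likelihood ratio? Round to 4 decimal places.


Likelihood ratio = P(E|H) / P(E|not H)
= 0.93 / 0.27
= 3.4444

3.4444


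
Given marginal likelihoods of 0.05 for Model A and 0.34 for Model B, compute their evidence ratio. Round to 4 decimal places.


Ratio = ML(A) / ML(B) = 0.05/0.34
= 0.1471

0.1471


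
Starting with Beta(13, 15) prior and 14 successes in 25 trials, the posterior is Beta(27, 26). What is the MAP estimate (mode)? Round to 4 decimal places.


The mode of Beta(a, b) when a > 1 and b > 1 is (a-1)/(a+b-2)
= (27 - 1) / (27 + 26 - 2)
= 26 / 51
= 0.5098

0.5098


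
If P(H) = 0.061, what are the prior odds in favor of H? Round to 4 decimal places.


Prior odds = P(H) / (1 - P(H))
= 0.061 / 0.939
= 0.065

0.065


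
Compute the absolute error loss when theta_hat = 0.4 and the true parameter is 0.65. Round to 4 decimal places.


L = |theta_hat - theta_true|
= |0.4 - 0.65| = 0.25

0.25


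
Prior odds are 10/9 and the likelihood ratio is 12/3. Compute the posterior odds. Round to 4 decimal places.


Posterior odds = prior odds * likelihood ratio
= (10/9) * (12/3)
= 120 / 27
= 4.4444

4.4444


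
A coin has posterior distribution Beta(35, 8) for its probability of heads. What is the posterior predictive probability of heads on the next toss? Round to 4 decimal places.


Posterior predictive = E[theta] = alpha/(alpha+beta)
= 35/43
= 0.814

0.814


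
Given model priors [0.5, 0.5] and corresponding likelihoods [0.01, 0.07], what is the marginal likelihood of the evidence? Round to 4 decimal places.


P(E) = sum_i P(M_i) P(E|M_i)
= 0.005 + 0.035
= 0.04

0.04


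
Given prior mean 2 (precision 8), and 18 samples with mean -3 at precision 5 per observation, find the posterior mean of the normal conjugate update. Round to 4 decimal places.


The posterior mean is a precision-weighted average of prior and data.
Post. prec. = 8 + 90 = 98
Post. mean = (16 + -270)/98 = -254/98 = -2.5918

-2.5918


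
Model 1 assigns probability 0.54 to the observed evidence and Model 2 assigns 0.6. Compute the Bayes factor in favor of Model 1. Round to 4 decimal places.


BF = P(data|M1) / P(data|M2)
= 0.54 / 0.6 = 0.9

0.9
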